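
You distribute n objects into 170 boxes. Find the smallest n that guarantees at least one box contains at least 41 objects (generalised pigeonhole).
n = (41 − 1)·170 + 1 = 6801

By the generalised pigeonhole principle, to guarantee some box contains ≥ r objects we need more than (r − 1) · k objects total. Threshold: n = (r − 1) · k + 1. With r = 41 and k = 170: n = 40 · 170 + 1 = 6800 + 1 = 6801. For n = 6800 = 40 · 170, we can put exactly 40 objects in every box, avoiding 41 in any single one — so 6801 is tight.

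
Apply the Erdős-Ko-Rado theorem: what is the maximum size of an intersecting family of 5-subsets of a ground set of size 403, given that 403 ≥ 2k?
max |F| = C(402, 4) = 1071993300

Erdős-Ko-Rado (1961): when n ≥ 2k, max |F| = C(n−1, k−1). The bound is attained by the star {A : i ∈ A} for any fixed i ∈ [n]. Here C(403−1, 5−1) = C(402, 4) = 1071993300.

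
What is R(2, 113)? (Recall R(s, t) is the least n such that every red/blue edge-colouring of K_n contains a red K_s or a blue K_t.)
R(2, 113) = 113

R(2, k) = k for all k ≥ 2: in a 2-colouring of K_k, either some edge is red (a red K_2) or all edges are blue (a blue K_k). And K_{112} coloured all-blue has no blue K_113, so R(2, 113) > 112. Hence R(2, 113) = 113.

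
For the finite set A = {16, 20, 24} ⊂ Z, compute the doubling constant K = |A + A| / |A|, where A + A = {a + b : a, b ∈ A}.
K = |A + A| / |A| = 5/3

Enumerate A + A = {a + b : a, b ∈ A}. With |A| = 3, there are |A|^2 = 9 ordered sum pairs; collecting distinct values, A + A = {32, 36, 40, 44, 48}, so |A + A| = 5. Thus K = 5/3. Here |A + A| = 2|A| − 1 = 5, the minimum possible — so K = 5/3 is minimal, which holds iff A is an arithmetic progression.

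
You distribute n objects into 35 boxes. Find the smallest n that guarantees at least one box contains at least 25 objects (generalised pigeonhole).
n = (25 − 1)·35 + 1 = 841

By the generalised pigeonhole principle, to guarantee some box contains ≥ r objects we need more than (r − 1) · k objects total. Threshold: n = (r − 1) · k + 1. With r = 25 and k = 35: n = 24 · 35 + 1 = 840 + 1 = 841. For n = 840 = 24 · 35, we can put exactly 24 objects in every box, avoiding 25 in any single one — so 841 is tight.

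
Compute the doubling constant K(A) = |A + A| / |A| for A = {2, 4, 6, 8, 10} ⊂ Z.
K = |A + A| / |A| = 9/5

Enumerate A + A = {a + b : a, b ∈ A}. With |A| = 5, there are |A|^2 = 25 ordered sum pairs; collecting distinct values, A + A = {4, 6, 8, 10, 12, 14, 16, 18, 20}, so |A + A| = 9. Thus K = 9/5. Here |A + A| = 2|A| − 1 = 9, the minimum possible — so K = 9/5 is minimal, which holds iff A is an arithmetic progression.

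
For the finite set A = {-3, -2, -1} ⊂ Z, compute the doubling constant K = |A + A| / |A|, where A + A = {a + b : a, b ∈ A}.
K = |A + A| / |A| = 5/3

Enumerate A + A = {a + b : a, b ∈ A}. With |A| = 3, there are |A|^2 = 9 ordered sum pairs; collecting distinct values, A + A = {-6, -5, -4, -3, -2}, so |A + A| = 5. Thus K = 5/3. Here |A + A| = 2|A| − 1 = 5, the minimum possible — so K = 5/3 is minimal, which holds iff A is an arithmetic progression.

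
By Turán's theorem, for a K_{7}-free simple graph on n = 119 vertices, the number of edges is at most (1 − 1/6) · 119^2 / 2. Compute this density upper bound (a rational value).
Turán density bound = (5/6) · 119^2/2 = 70805/12 ≈ 5900.4167

Turán's theorem: ex(n, K_{r+1}) is achieved by the complete r-partite Turán graph T(n, r) with parts as balanced as possible, and is at most (1 − 1/r) · n^2/2. For r = 6, n = 119: the density bound is (5/6) · 14161/2 = 70805/12 ≈ 5900.4167. The integer-valued extremum is e(T(119, 6)) = 5900, which is strictly less than the density bound 70805/12 since 6 ∤ 119 (the parts of T(119, 6) cannot all be equal).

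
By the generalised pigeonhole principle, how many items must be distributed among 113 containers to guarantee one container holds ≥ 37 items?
n = (37 − 1)·113 + 1 = 4069

By the generalised pigeonhole principle, to guarantee some box contains ≥ r objects we need more than (r − 1) · k objects total. Threshold: n = (r − 1) · k + 1. With r = 37 and k = 113: n = 36 · 113 + 1 = 4068 + 1 = 4069. For n = 4068 = 36 · 113, we can put exactly 36 objects in every box, avoiding 37 in any single one — so 4069 is tight.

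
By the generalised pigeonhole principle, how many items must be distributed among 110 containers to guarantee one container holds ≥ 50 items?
n = (50 − 1)·110 + 1 = 5391

By the generalised pigeonhole principle, to guarantee some box contains ≥ r objects we need more than (r − 1) · k objects total. Threshold: n = (r − 1) · k + 1. With r = 50 and k = 110: n = 49 · 110 + 1 = 5390 + 1 = 5391. For n = 5390 = 49 · 110, we can put exactly 49 objects in every box, avoiding 50 in any single one — so 5391 is tight.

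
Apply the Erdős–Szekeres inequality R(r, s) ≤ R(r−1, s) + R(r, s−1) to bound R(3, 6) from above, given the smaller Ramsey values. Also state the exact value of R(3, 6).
R(3, 6) ≤ R(2, 6) + R(3, 5) = 6 + 14 = 20; exact value R(3, 6) = 18.

The Erdős–Szekeres recurrence R(r, s) ≤ R(r−1, s) + R(r, s−1) applied to (r, s) = (3, 6) gives
  R(3, 6) ≤ R(2, 6) + R(3, 5) = 6 + 14 = 20.
(Recall R(2, k) = k and R is symmetric.) The recurrence is not tight here (it gives 20, but the exact value is R(3, 6) = 18); the tight upper bound requires a sharper argument than the simple recurrence, combined with a lower-bound construction on K_{17}.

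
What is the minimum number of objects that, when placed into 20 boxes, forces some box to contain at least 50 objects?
n = (50 − 1)·20 + 1 = 981

By the generalised pigeonhole principle, to guarantee some box contains ≥ r objects we need more than (r − 1) · k objects total. Threshold: n = (r − 1) · k + 1. With r = 50 and k = 20: n = 49 · 20 + 1 = 980 + 1 = 981. For n = 980 = 49 · 20, we can put exactly 49 objects in every box, avoiding 50 in any single one — so 981 is tight.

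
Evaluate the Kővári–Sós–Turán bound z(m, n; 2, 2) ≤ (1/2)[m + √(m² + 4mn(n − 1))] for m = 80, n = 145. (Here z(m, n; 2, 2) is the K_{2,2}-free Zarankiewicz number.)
z(80, 145; 2, 2) ≤ (1/2)[80 + √(80² + 4·80·145·144)] = (1/2)[80 + √6688000] = 1333.0584

Kővári–Sós–Turán: let r_1, ..., r_80 be the row sums and z = Σ r_i the total number of 1s. Each pair of columns can share at most one row with both entries 1 (else a 2×2 all-ones block appears), so Σ_i C(r_i, 2) ≤ C(145, 2) = 10440. By convexity Σ_i C(r_i, 2) ≥ 80·C(z/80, 2) = z(z − 80)/(2·80), giving z² − 80z − 80·145·144 ≤ 0 and hence z ≤ (1/2)[80 + √(6400 + 4·1670400)] = (1/2)[80 + √6688000] ≈ (1/2)(80 + 2586.1168) = 1333.0584.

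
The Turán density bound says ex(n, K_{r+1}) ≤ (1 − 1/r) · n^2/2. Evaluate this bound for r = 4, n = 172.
Turán density bound = (3/4) · 172^2/2 = 11094

Turán's theorem: ex(n, K_{r+1}) is achieved by the complete r-partite Turán graph T(n, r) with parts as balanced as possible, and is at most (1 − 1/r) · n^2/2. For r = 4, n = 172: the density bound is (3/4) · 29584/2 = 11094. Since 4 ∣ 172, the Turán graph T(172, 4) has parts of equal size 43, and its edge count e(T(172, 4)) = 11094 attains the density bound exactly.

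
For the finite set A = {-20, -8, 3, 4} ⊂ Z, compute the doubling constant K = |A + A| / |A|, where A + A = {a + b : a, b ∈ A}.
K = |A + A| / |A| = 9/4

Enumerate A + A = {a + b : a, b ∈ A}. With |A| = 4, there are |A|^2 = 16 ordered sum pairs; collecting distinct values, A + A = {-40, -28, -17, -16, -5, -4, 6, 7, 8}, so |A + A| = 9. Thus K = 9/4. For comparison, the minimum possible |A + A| over all 4-element sets is 2·4 − 1 = 7 (so min K = 7/4), attained only by arithmetic progressions.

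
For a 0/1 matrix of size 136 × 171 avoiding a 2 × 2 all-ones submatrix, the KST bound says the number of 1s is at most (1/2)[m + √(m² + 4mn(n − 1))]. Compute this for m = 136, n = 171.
z(136, 171; 2, 2) ≤ (1/2)[136 + √(136² + 4·136·171·170)] = (1/2)[136 + √15832576] = 2057.5085

Kővári–Sós–Turán: let r_1, ..., r_136 be the row sums and z = Σ r_i the total number of 1s. Each pair of columns can share at most one row with both entries 1 (else a 2×2 all-ones block appears), so Σ_i C(r_i, 2) ≤ C(171, 2) = 14535. By convexity Σ_i C(r_i, 2) ≥ 136·C(z/136, 2) = z(z − 136)/(2·136), giving z² − 136z − 136·171·170 ≤ 0 and hence z ≤ (1/2)[136 + √(18496 + 4·3953520)] = (1/2)[136 + √15832576] ≈ (1/2)(136 + 3979.017) = 2057.5085.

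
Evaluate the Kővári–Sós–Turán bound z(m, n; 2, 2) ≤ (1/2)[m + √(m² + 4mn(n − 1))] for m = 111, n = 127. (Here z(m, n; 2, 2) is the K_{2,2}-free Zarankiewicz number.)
z(111, 127; 2, 2) ≤ (1/2)[111 + √(111² + 4·111·127·126)] = (1/2)[111 + √7117209] = 1389.4049

Kővári–Sós–Turán: let r_1, ..., r_111 be the row sums and z = Σ r_i the total number of 1s. Each pair of columns can share at most one row with both entries 1 (else a 2×2 all-ones block appears), so Σ_i C(r_i, 2) ≤ C(127, 2) = 8001. By convexity Σ_i C(r_i, 2) ≥ 111·C(z/111, 2) = z(z − 111)/(2·111), giving z² − 111z − 111·127·126 ≤ 0 and hence z ≤ (1/2)[111 + √(12321 + 4·1776222)] = (1/2)[111 + √7117209] ≈ (1/2)(111 + 2667.8098) = 1389.4049.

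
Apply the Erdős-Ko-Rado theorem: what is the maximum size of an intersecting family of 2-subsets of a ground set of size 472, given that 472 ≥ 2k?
max |F| = C(471, 1) = 471

The Erdős-Ko-Rado theorem states: for n ≥ 2k, an intersecting family of k-subsets of an n-element set has size at most C(n − 1, k − 1), with equality for 'star' families {A ⊆ [n] : |A| = k, i ∈ A} (fix an element i). For n = 472, k = 2: C(471, 1) = 471.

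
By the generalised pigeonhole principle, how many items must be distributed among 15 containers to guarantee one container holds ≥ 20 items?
n = (20 − 1)·15 + 1 = 286

By the generalised pigeonhole principle, to guarantee some box contains ≥ r objects we need more than (r − 1) · k objects total. Threshold: n = (r − 1) · k + 1. With r = 20 and k = 15: n = 19 · 15 + 1 = 285 + 1 = 286. For n = 285 = 19 · 15, we can put exactly 19 objects in every box, avoiding 20 in any single one — so 286 is tight.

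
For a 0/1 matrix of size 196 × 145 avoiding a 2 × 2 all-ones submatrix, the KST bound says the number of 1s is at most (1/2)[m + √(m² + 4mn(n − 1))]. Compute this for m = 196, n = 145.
z(196, 145; 2, 2) ≤ (1/2)[196 + √(196² + 4·196·145·144)] = (1/2)[196 + √16408336] = 2123.3602

Kővári–Sós–Turán: let r_1, ..., r_196 be the row sums and z = Σ r_i the total number of 1s. Each pair of columns can share at most one row with both entries 1 (else a 2×2 all-ones block appears), so Σ_i C(r_i, 2) ≤ C(145, 2) = 10440. By convexity Σ_i C(r_i, 2) ≥ 196·C(z/196, 2) = z(z − 196)/(2·196), giving z² − 196z − 196·145·144 ≤ 0 and hence z ≤ (1/2)[196 + √(38416 + 4·4092480)] = (1/2)[196 + √16408336] ≈ (1/2)(196 + 4050.7204) = 2123.3602.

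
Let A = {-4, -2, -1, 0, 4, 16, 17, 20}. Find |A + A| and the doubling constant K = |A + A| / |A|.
K = |A + A| / |A| = 29/8

Enumerate A + A = {a + b : a, b ∈ A}. With |A| = 8, there are |A|^2 = 64 ordered sum pairs; collecting distinct values, A + A = {-8, -6, -5, -4, -3, -2, -1, 0, 2, 3, 4, 8, 12, 13, 14, 15, 16, 17, 18, 19, 20, 21, 24, 32, 33, 34, 36, 37, 40}, so |A + A| = 29. Thus K = 29/8. For comparison, the minimum possible |A + A| over all 8-element sets is 2·8 − 1 = 15 (so min K = 15/8), attained only by arithmetic progressions.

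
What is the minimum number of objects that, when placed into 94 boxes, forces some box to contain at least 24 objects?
n = (24 − 1)·94 + 1 = 2163

By the generalised pigeonhole principle, to guarantee some box contains ≥ r objects we need more than (r − 1) · k objects total. Threshold: n = (r − 1) · k + 1. With r = 24 and k = 94: n = 23 · 94 + 1 = 2162 + 1 = 2163. For n = 2162 = 23 · 94, we can put exactly 23 objects in every box, avoiding 24 in any single one — so 2163 is tight.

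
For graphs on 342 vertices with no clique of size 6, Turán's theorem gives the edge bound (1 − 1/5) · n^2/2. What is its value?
Turán density bound = (4/5) · 342^2/2 = 233928/5 ≈ 46785.6

Turán's theorem: ex(n, K_{r+1}) is achieved by the complete r-partite Turán graph T(n, r) with parts as balanced as possible, and is at most (1 − 1/r) · n^2/2. For r = 5, n = 342: the density bound is (4/5) · 116964/2 = 233928/5 ≈ 46785.6. The integer-valued extremum is e(T(342, 5)) = 46785, which is strictly less than the density bound 233928/5 since 5 ∤ 342 (the parts of T(342, 5) cannot all be equal).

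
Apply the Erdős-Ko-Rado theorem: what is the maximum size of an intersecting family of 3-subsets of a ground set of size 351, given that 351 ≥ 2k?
max |F| = C(350, 2) = 61075

The Erdős-Ko-Rado theorem states: for n ≥ 2k, an intersecting family of k-subsets of an n-element set has size at most C(n − 1, k − 1), with equality for 'star' families {A ⊆ [n] : |A| = k, i ∈ A} (fix an element i). For n = 351, k = 3: C(350, 2) = 61075.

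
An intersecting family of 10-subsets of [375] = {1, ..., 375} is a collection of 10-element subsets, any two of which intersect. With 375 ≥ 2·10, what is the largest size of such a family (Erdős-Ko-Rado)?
max |F| = C(374, 9) = 358061238219206324

Erdős-Ko-Rado (1961): when n ≥ 2k, max |F| = C(n−1, k−1). The bound is attained by the star {A : i ∈ A} for any fixed i ∈ [n]. Here C(375−1, 10−1) = C(374, 9) = 358061238219206324.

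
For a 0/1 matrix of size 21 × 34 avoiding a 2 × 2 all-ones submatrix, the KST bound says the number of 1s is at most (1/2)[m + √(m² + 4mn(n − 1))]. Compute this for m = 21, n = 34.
z(21, 34; 2, 2) ≤ (1/2)[21 + √(21² + 4·21·34·33)] = (1/2)[21 + √94689] = 164.3579

Kővári–Sós–Turán: let r_1, ..., r_21 be the row sums and z = Σ r_i the total number of 1s. Each pair of columns can share at most one row with both entries 1 (else a 2×2 all-ones block appears), so Σ_i C(r_i, 2) ≤ C(34, 2) = 561. By convexity Σ_i C(r_i, 2) ≥ 21·C(z/21, 2) = z(z − 21)/(2·21), giving z² − 21z − 21·34·33 ≤ 0 and hence z ≤ (1/2)[21 + √(441 + 4·23562)] = (1/2)[21 + √94689] ≈ (1/2)(21 + 307.7158) = 164.3579.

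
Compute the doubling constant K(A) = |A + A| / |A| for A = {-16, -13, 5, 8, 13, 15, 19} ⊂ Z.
K = |A + A| / |A| = 27/7

Enumerate A + A = {a + b : a, b ∈ A}. With |A| = 7, there are |A|^2 = 49 ordered sum pairs; collecting distinct values, A + A = {-32, -29, -26, -11, -8, -5, -3, -1, 0, 2, 3, 6, 10, 13, 16, 18, 20, 21, 23, 24, 26, 27, 28, 30, 32, 34, 38}, so |A + A| = 27. Thus K = 27/7. For comparison, the minimum possible |A + A| over all 7-element sets is 2·7 − 1 = 13 (so min K = 13/7), attained only by arithmetic progressions.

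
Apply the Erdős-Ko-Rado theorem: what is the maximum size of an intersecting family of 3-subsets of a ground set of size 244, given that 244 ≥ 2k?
max |F| = C(243, 2) = 29403

Erdős-Ko-Rado (1961): when n ≥ 2k, max |F| = C(n−1, k−1). The bound is attained by the star {A : i ∈ A} for any fixed i ∈ [n]. Here C(244−1, 3−1) = C(243, 2) = 29403.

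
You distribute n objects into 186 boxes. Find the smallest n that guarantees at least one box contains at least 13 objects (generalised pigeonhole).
n = (13 − 1)·186 + 1 = 2233

By the generalised pigeonhole principle, to guarantee some box contains ≥ r objects we need more than (r − 1) · k objects total. Threshold: n = (r − 1) · k + 1. With r = 13 and k = 186: n = 12 · 186 + 1 = 2232 + 1 = 2233. For n = 2232 = 12 · 186, we can put exactly 12 objects in every box, avoiding 13 in any single one — so 2233 is tight.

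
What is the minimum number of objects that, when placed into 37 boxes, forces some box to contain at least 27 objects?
n = (27 − 1)·37 + 1 = 963

By the generalised pigeonhole principle, to guarantee some box contains ≥ r objects we need more than (r − 1) · k objects total. Threshold: n = (r − 1) · k + 1. With r = 27 and k = 37: n = 26 · 37 + 1 = 962 + 1 = 963. For n = 962 = 26 · 37, we can put exactly 26 objects in every box, avoiding 27 in any single one — so 963 is tight.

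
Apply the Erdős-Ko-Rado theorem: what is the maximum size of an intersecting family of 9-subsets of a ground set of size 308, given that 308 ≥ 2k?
max |F| = C(307, 8) = 1785048511523850

The Erdős-Ko-Rado theorem states: for n ≥ 2k, an intersecting family of k-subsets of an n-element set has size at most C(n − 1, k − 1), with equality for 'star' families {A ⊆ [n] : |A| = k, i ∈ A} (fix an element i). For n = 308, k = 9: C(307, 8) = 1785048511523850.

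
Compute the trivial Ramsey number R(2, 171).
R(2, 171) = 171

R(2, k) = k for all k ≥ 2: in a 2-colouring of K_k, either some edge is red (a red K_2) or all edges are blue (a blue K_k). And K_{170} coloured all-blue has no blue K_171, so R(2, 171) > 170. Hence R(2, 171) = 171.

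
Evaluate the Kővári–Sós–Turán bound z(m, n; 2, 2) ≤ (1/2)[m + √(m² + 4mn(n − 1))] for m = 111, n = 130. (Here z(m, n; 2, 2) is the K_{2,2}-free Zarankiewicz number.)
z(111, 130; 2, 2) ≤ (1/2)[111 + √(111² + 4·111·130·129)] = (1/2)[111 + √7458201] = 1420.9854

Kővári–Sós–Turán: let r_1, ..., r_111 be the row sums and z = Σ r_i the total number of 1s. Each pair of columns can share at most one row with both entries 1 (else a 2×2 all-ones block appears), so Σ_i C(r_i, 2) ≤ C(130, 2) = 8385. By convexity Σ_i C(r_i, 2) ≥ 111·C(z/111, 2) = z(z − 111)/(2·111), giving z² − 111z − 111·130·129 ≤ 0 and hence z ≤ (1/2)[111 + √(12321 + 4·1861470)] = (1/2)[111 + √7458201] ≈ (1/2)(111 + 2730.9707) = 1420.9854.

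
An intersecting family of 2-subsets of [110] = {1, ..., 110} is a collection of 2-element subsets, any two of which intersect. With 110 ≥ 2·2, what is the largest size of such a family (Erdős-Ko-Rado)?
max |F| = C(109, 1) = 109

The Erdős-Ko-Rado theorem states: for n ≥ 2k, an intersecting family of k-subsets of an n-element set has size at most C(n − 1, k − 1), with equality for 'star' families {A ⊆ [n] : |A| = k, i ∈ A} (fix an element i). For n = 110, k = 2: C(109, 1) = 109.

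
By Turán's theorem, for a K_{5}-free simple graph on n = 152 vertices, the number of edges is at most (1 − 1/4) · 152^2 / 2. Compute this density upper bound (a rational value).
Turán density bound = (3/4) · 152^2/2 = 8664

Turán's theorem: ex(n, K_{r+1}) is achieved by the complete r-partite Turán graph T(n, r) with parts as balanced as possible, and is at most (1 − 1/r) · n^2/2. For r = 4, n = 152: the density bound is (3/4) · 23104/2 = 8664. Since 4 ∣ 152, the Turán graph T(152, 4) has parts of equal size 38, and its edge count e(T(152, 4)) = 8664 attains the density bound exactly.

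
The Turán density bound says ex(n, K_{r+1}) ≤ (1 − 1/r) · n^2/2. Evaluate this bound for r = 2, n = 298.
Turán density bound = (1/2) · 298^2/2 = 22201

Turán's theorem: ex(n, K_{r+1}) is achieved by the complete r-partite Turán graph T(n, r) with parts as balanced as possible, and is at most (1 − 1/r) · n^2/2. For r = 2, n = 298: the density bound is (1/2) · 88804/2 = 22201. Since 2 ∣ 298, the Turán graph T(298, 2) has parts of equal size 149, and its edge count e(T(298, 2)) = 22201 attains the density bound exactly.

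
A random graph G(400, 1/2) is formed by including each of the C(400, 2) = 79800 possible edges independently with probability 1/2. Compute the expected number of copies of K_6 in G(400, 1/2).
E[# K_6] = C(400, 6) · (1/2)^C(6, 2) = 5478557838600 / 2^15 = 684819729825/4096 ≈ 167192316.851807

For each 6-subset S of vertices (there are C(400, 6) = 5478557838600 such S), let X_S = 1 if S induces a K_6 (all C(6, 2) = 15 edges present). Then P(X_S = 1) = (1/2)^15 = 1/32768. By linearity of expectation, E[# K_6] = C(400, 6) · (1/2)^15 = 5478557838600 / 32768 = 684819729825/4096 ≈ 167192316.851807.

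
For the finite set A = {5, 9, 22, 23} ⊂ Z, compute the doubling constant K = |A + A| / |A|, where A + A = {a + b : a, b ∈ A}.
K = |A + A| / |A| = 10/4 = 5/2

Enumerate A + A = {a + b : a, b ∈ A}. With |A| = 4, there are |A|^2 = 16 ordered sum pairs; collecting distinct values, A + A = {10, 14, 18, 27, 28, 31, 32, 44, 45, 46}, so |A + A| = 10. Thus K = 10/4 = 5/2. For comparison, the minimum possible |A + A| over all 4-element sets is 2·4 − 1 = 7 (so min K = 7/4), attained only by arithmetic progressions.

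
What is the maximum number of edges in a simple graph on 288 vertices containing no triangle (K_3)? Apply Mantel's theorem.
ex(288, K_3) = ⌊288^2/4⌋ = 20736

Mantel (1907): a triangle-free graph on n vertices has at most ⌊n^2/4⌋ edges, with equality for the complete bipartite graph K_{⌊n/2⌋, ⌈n/2⌉}. For n = 288: ⌊288^2/4⌋ = ⌊82944/4⌋ = 20736. The extremal graph is K_{144, 144}, which has 144·144 = 20736 edges.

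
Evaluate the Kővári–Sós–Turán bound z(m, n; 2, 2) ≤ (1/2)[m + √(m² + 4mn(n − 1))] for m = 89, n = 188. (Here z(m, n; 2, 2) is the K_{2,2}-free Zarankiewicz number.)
z(89, 188; 2, 2) ≤ (1/2)[89 + √(89² + 4·89·188·187)] = (1/2)[89 + √12523457] = 1813.9248

Kővári–Sós–Turán: let r_1, ..., r_89 be the row sums and z = Σ r_i the total number of 1s. Each pair of columns can share at most one row with both entries 1 (else a 2×2 all-ones block appears), so Σ_i C(r_i, 2) ≤ C(188, 2) = 17578. By convexity Σ_i C(r_i, 2) ≥ 89·C(z/89, 2) = z(z − 89)/(2·89), giving z² − 89z − 89·188·187 ≤ 0 and hence z ≤ (1/2)[89 + √(7921 + 4·3128884)] = (1/2)[89 + √12523457] ≈ (1/2)(89 + 3538.8497) = 1813.9248.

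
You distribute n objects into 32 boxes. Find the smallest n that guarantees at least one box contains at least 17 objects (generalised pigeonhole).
n = (17 − 1)·32 + 1 = 513

By the generalised pigeonhole principle, to guarantee some box contains ≥ r objects we need more than (r − 1) · k objects total. Threshold: n = (r − 1) · k + 1. With r = 17 and k = 32: n = 16 · 32 + 1 = 512 + 1 = 513. For n = 512 = 16 · 32, we can put exactly 16 objects in every box, avoiding 17 in any single one — so 513 is tight.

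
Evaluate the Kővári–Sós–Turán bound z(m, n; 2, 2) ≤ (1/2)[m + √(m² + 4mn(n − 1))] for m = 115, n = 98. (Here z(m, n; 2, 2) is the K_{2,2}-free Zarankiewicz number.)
z(115, 98; 2, 2) ≤ (1/2)[115 + √(115² + 4·115·98·97)] = (1/2)[115 + √4385985] = 1104.6372

Kővári–Sós–Turán: let r_1, ..., r_115 be the row sums and z = Σ r_i the total number of 1s. Each pair of columns can share at most one row with both entries 1 (else a 2×2 all-ones block appears), so Σ_i C(r_i, 2) ≤ C(98, 2) = 4753. By convexity Σ_i C(r_i, 2) ≥ 115·C(z/115, 2) = z(z − 115)/(2·115), giving z² − 115z − 115·98·97 ≤ 0 and hence z ≤ (1/2)[115 + √(13225 + 4·1093190)] = (1/2)[115 + √4385985] ≈ (1/2)(115 + 2094.2743) = 1104.6372.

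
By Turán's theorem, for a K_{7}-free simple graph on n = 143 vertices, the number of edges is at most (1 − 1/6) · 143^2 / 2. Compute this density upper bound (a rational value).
Turán density bound = (5/6) · 143^2/2 = 102245/12 ≈ 8520.4167

Turán's theorem: ex(n, K_{r+1}) is achieved by the complete r-partite Turán graph T(n, r) with parts as balanced as possible, and is at most (1 − 1/r) · n^2/2. For r = 6, n = 143: the density bound is (5/6) · 20449/2 = 102245/12 ≈ 8520.4167. The integer-valued extremum is e(T(143, 6)) = 8520, which is strictly less than the density bound 102245/12 since 6 ∤ 143 (the parts of T(143, 6) cannot all be equal).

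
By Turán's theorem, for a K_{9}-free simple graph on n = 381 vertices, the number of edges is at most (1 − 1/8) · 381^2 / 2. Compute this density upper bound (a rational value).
Turán density bound = (7/8) · 381^2/2 = 1016127/16 ≈ 63507.9375

Turán's theorem: ex(n, K_{r+1}) is achieved by the complete r-partite Turán graph T(n, r) with parts as balanced as possible, and is at most (1 − 1/r) · n^2/2. For r = 8, n = 381: the density bound is (7/8) · 145161/2 = 1016127/16 ≈ 63507.9375. The integer-valued extremum is e(T(381, 8)) = 63507, which is strictly less than the density bound 1016127/16 since 8 ∤ 381 (the parts of T(381, 8) cannot all be equal).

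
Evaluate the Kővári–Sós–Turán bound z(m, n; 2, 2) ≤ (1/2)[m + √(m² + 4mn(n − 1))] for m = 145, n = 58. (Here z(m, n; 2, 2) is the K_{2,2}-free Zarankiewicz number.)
z(145, 58; 2, 2) ≤ (1/2)[145 + √(145² + 4·145·58·57)] = (1/2)[145 + √1938505] = 768.651

Kővári–Sós–Turán: let r_1, ..., r_145 be the row sums and z = Σ r_i the total number of 1s. Each pair of columns can share at most one row with both entries 1 (else a 2×2 all-ones block appears), so Σ_i C(r_i, 2) ≤ C(58, 2) = 1653. By convexity Σ_i C(r_i, 2) ≥ 145·C(z/145, 2) = z(z − 145)/(2·145), giving z² − 145z − 145·58·57 ≤ 0 and hence z ≤ (1/2)[145 + √(21025 + 4·479370)] = (1/2)[145 + √1938505] ≈ (1/2)(145 + 1392.3021) = 768.651.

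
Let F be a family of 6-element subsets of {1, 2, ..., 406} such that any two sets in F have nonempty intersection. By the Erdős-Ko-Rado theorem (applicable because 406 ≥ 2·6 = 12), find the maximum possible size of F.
max |F| = C(405, 5) = 88578967581

The Erdős-Ko-Rado theorem states: for n ≥ 2k, an intersecting family of k-subsets of an n-element set has size at most C(n − 1, k − 1), with equality for 'star' families {A ⊆ [n] : |A| = k, i ∈ A} (fix an element i). For n = 406, k = 6: C(405, 5) = 88578967581.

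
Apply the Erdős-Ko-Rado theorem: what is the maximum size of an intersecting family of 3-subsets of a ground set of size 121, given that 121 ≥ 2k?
max |F| = C(120, 2) = 7140

The Erdős-Ko-Rado theorem states: for n ≥ 2k, an intersecting family of k-subsets of an n-element set has size at most C(n − 1, k − 1), with equality for 'star' families {A ⊆ [n] : |A| = k, i ∈ A} (fix an element i). For n = 121, k = 3: C(120, 2) = 7140.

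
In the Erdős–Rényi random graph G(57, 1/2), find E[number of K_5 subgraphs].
E[# K_5] = C(57, 5) · (1/2)^C(5, 2) = 4187106 / 2^10 = 2093553/512 ≈ 4088.970703

For each 5-subset S of vertices (there are C(57, 5) = 4187106 such S), let X_S = 1 if S induces a K_5 (all C(5, 2) = 10 edges present). Then P(X_S = 1) = (1/2)^10 = 1/1024. By linearity of expectation, E[# K_5] = C(57, 5) · (1/2)^10 = 4187106 / 1024 = 2093553/512 ≈ 4088.970703.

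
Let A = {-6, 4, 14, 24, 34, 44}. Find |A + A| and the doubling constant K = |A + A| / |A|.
K = |A + A| / |A| = 11/6

Enumerate A + A = {a + b : a, b ∈ A}. With |A| = 6, there are |A|^2 = 36 ordered sum pairs; collecting distinct values, A + A = {-12, -2, 8, 18, 28, 38, 48, 58, 68, 78, 88}, so |A + A| = 11. Thus K = 11/6. Here |A + A| = 2|A| − 1 = 11, the minimum possible — so K = 11/6 is minimal, which holds iff A is an arithmetic progression.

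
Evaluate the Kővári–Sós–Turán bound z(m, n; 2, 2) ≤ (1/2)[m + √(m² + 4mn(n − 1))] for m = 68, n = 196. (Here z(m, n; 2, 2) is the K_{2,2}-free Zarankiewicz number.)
z(68, 196; 2, 2) ≤ (1/2)[68 + √(68² + 4·68·196·195)] = (1/2)[68 + √10400464] = 1646.4875

Kővári–Sós–Turán: let r_1, ..., r_68 be the row sums and z = Σ r_i the total number of 1s. Each pair of columns can share at most one row with both entries 1 (else a 2×2 all-ones block appears), so Σ_i C(r_i, 2) ≤ C(196, 2) = 19110. By convexity Σ_i C(r_i, 2) ≥ 68·C(z/68, 2) = z(z − 68)/(2·68), giving z² − 68z − 68·196·195 ≤ 0 and hence z ≤ (1/2)[68 + √(4624 + 4·2598960)] = (1/2)[68 + √10400464] ≈ (1/2)(68 + 3224.975) = 1646.4875.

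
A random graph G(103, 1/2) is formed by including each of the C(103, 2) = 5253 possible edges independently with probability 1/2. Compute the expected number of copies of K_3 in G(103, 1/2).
E[# K_3] = C(103, 3) · (1/2)^C(3, 2) = 176851 / 2^3 = 22106.375

For each 3-subset S of vertices (there are C(103, 3) = 176851 such S), let X_S = 1 if S induces a K_3 (all C(3, 2) = 3 edges present). Then P(X_S = 1) = (1/2)^3 = 1/8. By linearity of expectation, E[# K_3] = C(103, 3) · (1/2)^3 = 176851 / 8 = 22106.375.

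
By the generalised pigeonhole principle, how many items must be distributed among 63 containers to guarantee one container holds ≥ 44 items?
n = (44 − 1)·63 + 1 = 2710

By the generalised pigeonhole principle, to guarantee some box contains ≥ r objects we need more than (r − 1) · k objects total. Threshold: n = (r − 1) · k + 1. With r = 44 and k = 63: n = 43 · 63 + 1 = 2709 + 1 = 2710. For n = 2709 = 43 · 63, we can put exactly 43 objects in every box, avoiding 44 in any single one — so 2710 is tight.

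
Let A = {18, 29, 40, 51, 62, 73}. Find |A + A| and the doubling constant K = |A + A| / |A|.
K = |A + A| / |A| = 11/6

Enumerate A + A = {a + b : a, b ∈ A}. With |A| = 6, there are |A|^2 = 36 ordered sum pairs; collecting distinct values, A + A = {36, 47, 58, 69, 80, 91, 102, 113, 124, 135, 146}, so |A + A| = 11. Thus K = 11/6. Here |A + A| = 2|A| − 1 = 11, the minimum possible — so K = 11/6 is minimal, which holds iff A is an arithmetic progression.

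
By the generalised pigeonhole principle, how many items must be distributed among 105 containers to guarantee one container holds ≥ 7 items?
n = (7 − 1)·105 + 1 = 631

By the generalised pigeonhole principle, to guarantee some box contains ≥ r objects we need more than (r − 1) · k objects total. Threshold: n = (r − 1) · k + 1. With r = 7 and k = 105: n = 6 · 105 + 1 = 630 + 1 = 631. For n = 630 = 6 · 105, we can put exactly 6 objects in every box, avoiding 7 in any single one — so 631 is tight.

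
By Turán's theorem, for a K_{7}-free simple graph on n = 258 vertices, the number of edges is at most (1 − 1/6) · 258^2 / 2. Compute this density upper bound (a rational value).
Turán density bound = (5/6) · 258^2/2 = 27735

Turán's theorem: ex(n, K_{r+1}) is achieved by the complete r-partite Turán graph T(n, r) with parts as balanced as possible, and is at most (1 − 1/r) · n^2/2. For r = 6, n = 258: the density bound is (5/6) · 66564/2 = 27735. Since 6 ∣ 258, the Turán graph T(258, 6) has parts of equal size 43, and its edge count e(T(258, 6)) = 27735 attains the density bound exactly.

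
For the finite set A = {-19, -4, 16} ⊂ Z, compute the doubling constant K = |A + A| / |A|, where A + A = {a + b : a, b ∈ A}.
K = |A + A| / |A| = 6/3 = 2

Enumerate A + A = {a + b : a, b ∈ A}. With |A| = 3, there are |A|^2 = 9 ordered sum pairs; collecting distinct values, A + A = {-38, -23, -8, -3, 12, 32}, so |A + A| = 6. Thus K = 6/3 = 2. For comparison, the minimum possible |A + A| over all 3-element sets is 2·3 − 1 = 5 (so min K = 5/3), attained only by arithmetic progressions.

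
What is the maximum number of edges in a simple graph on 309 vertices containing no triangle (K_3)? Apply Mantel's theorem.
ex(309, K_3) = ⌊309^2/4⌋ = 23870

Mantel (1907): a triangle-free graph on n vertices has at most ⌊n^2/4⌋ edges, with equality for the complete bipartite graph K_{⌊n/2⌋, ⌈n/2⌉}. For n = 309: ⌊309^2/4⌋ = ⌊95481/4⌋ = 23870. The extremal graph is K_{154, 155}, which has 154·155 = 23870 edges.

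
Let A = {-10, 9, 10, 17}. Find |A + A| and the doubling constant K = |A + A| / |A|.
K = |A + A| / |A| = 10/4 = 5/2

Enumerate A + A = {a + b : a, b ∈ A}. With |A| = 4, there are |A|^2 = 16 ordered sum pairs; collecting distinct values, A + A = {-20, -1, 0, 7, 18, 19, 20, 26, 27, 34}, so |A + A| = 10. Thus K = 10/4 = 5/2. For comparison, the minimum possible |A + A| over all 4-element sets is 2·4 − 1 = 7 (so min K = 7/4), attained only by arithmetic progressions.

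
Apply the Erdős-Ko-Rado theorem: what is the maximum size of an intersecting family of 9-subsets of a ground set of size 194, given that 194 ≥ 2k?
max |F| = C(193, 8) = 41219164704168

The Erdős-Ko-Rado theorem states: for n ≥ 2k, an intersecting family of k-subsets of an n-element set has size at most C(n − 1, k − 1), with equality for 'star' families {A ⊆ [n] : |A| = k, i ∈ A} (fix an element i). For n = 194, k = 9: C(193, 8) = 41219164704168.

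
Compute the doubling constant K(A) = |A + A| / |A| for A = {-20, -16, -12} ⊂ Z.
K = |A + A| / |A| = 5/3

Enumerate A + A = {a + b : a, b ∈ A}. With |A| = 3, there are |A|^2 = 9 ordered sum pairs; collecting distinct values, A + A = {-40, -36, -32, -28, -24}, so |A + A| = 5. Thus K = 5/3. Here |A + A| = 2|A| − 1 = 5, the minimum possible — so K = 5/3 is minimal, which holds iff A is an arithmetic progression.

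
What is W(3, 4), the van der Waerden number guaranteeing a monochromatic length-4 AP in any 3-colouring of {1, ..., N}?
W(3, 4) = 293

W(3, 4) = 293. The lower bound W(3, 4) > 292 comes from an explicit good 3-colouring of [1, 292]; the upper bound W(3, 4) ≤ 293 was verified by exhaustive search over 3-colourings of [1, 293].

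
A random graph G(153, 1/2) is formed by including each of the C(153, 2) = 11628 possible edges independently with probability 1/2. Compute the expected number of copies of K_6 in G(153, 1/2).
E[# K_6] = C(153, 6) · (1/2)^C(6, 2) = 16133132940 / 2^15 = 4033283235/8192 ≈ 492344.144897

For each 6-subset S of vertices (there are C(153, 6) = 16133132940 such S), let X_S = 1 if S induces a K_6 (all C(6, 2) = 15 edges present). Then P(X_S = 1) = (1/2)^15 = 1/32768. By linearity of expectation, E[# K_6] = C(153, 6) · (1/2)^15 = 16133132940 / 32768 = 4033283235/8192 ≈ 492344.144897.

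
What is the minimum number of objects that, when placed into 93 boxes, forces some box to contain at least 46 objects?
n = (46 − 1)·93 + 1 = 4186

By the generalised pigeonhole principle, to guarantee some box contains ≥ r objects we need more than (r − 1) · k objects total. Threshold: n = (r − 1) · k + 1. With r = 46 and k = 93: n = 45 · 93 + 1 = 4185 + 1 = 4186. For n = 4185 = 45 · 93, we can put exactly 45 objects in every box, avoiding 46 in any single one — so 4186 is tight.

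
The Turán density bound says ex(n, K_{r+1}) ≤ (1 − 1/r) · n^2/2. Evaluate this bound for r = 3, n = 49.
Turán density bound = (2/3) · 49^2/2 = 2401/3 ≈ 800.3333

Turán's theorem: ex(n, K_{r+1}) is achieved by the complete r-partite Turán graph T(n, r) with parts as balanced as possible, and is at most (1 − 1/r) · n^2/2. For r = 3, n = 49: the density bound is (2/3) · 2401/2 = 2401/3 ≈ 800.3333. The integer-valued extremum is e(T(49, 3)) = 800, which is strictly less than the density bound 2401/3 since 3 ∤ 49 (the parts of T(49, 3) cannot all be equal).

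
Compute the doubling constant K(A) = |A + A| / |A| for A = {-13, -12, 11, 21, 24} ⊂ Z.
K = |A + A| / |A| = 15/5 = 3

Enumerate A + A = {a + b : a, b ∈ A}. With |A| = 5, there are |A|^2 = 25 ordered sum pairs; collecting distinct values, A + A = {-26, -25, -24, -2, -1, 8, 9, 11, 12, 22, 32, 35, 42, 45, 48}, so |A + A| = 15. Thus K = 15/5 = 3. For comparison, the minimum possible |A + A| over all 5-element sets is 2·5 − 1 = 9 (so min K = 9/5), attained only by arithmetic progressions.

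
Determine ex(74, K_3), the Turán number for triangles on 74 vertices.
ex(74, K_3) = ⌊74^2/4⌋ = 1369

Mantel (1907): a triangle-free graph on n vertices has at most ⌊n^2/4⌋ edges, with equality for the complete bipartite graph K_{⌊n/2⌋, ⌈n/2⌉}. For n = 74: ⌊74^2/4⌋ = ⌊5476/4⌋ = 1369. The extremal graph is K_{37, 37}, which has 37·37 = 1369 edges.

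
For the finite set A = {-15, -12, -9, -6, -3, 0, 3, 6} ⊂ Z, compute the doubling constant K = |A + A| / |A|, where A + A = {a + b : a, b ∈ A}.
K = |A + A| / |A| = 15/8

Enumerate A + A = {a + b : a, b ∈ A}. With |A| = 8, there are |A|^2 = 64 ordered sum pairs; collecting distinct values, A + A = {-30, -27, -24, -21, -18, -15, -12, -9, -6, -3, 0, 3, 6, 9, 12}, so |A + A| = 15. Thus K = 15/8. Here |A + A| = 2|A| − 1 = 15, the minimum possible — so K = 15/8 is minimal, which holds iff A is an arithmetic progression.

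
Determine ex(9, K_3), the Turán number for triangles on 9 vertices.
ex(9, K_3) = ⌊9^2/4⌋ = 20

Mantel (1907): a triangle-free graph on n vertices has at most ⌊n^2/4⌋ edges, with equality for the complete bipartite graph K_{⌊n/2⌋, ⌈n/2⌉}. For n = 9: ⌊9^2/4⌋ = ⌊81/4⌋ = 20. The extremal graph is K_{4, 5}, which has 4·5 = 20 edges.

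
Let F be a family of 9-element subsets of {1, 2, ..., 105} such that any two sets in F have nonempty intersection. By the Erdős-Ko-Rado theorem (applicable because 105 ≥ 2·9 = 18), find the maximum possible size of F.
max |F| = C(104, 8) = 257575523205

Erdős-Ko-Rado (1961): when n ≥ 2k, max |F| = C(n−1, k−1). The bound is attained by the star {A : i ∈ A} for any fixed i ∈ [n]. Here C(105−1, 9−1) = C(104, 8) = 257575523205.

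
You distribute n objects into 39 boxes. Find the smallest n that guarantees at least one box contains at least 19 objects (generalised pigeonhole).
n = (19 − 1)·39 + 1 = 703

By the generalised pigeonhole principle, to guarantee some box contains ≥ r objects we need more than (r − 1) · k objects total. Threshold: n = (r − 1) · k + 1. With r = 19 and k = 39: n = 18 · 39 + 1 = 702 + 1 = 703. For n = 702 = 18 · 39, we can put exactly 18 objects in every box, avoiding 19 in any single one — so 703 is tight.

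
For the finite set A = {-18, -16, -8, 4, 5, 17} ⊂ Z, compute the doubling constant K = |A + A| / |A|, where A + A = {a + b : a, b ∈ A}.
K = |A + A| / |A| = 20/6 = 10/3

Enumerate A + A = {a + b : a, b ∈ A}. With |A| = 6, there are |A|^2 = 36 ordered sum pairs; collecting distinct values, A + A = {-36, -34, -32, -26, -24, -16, -14, -13, -12, -11, -4, -3, -1, 1, 8, 9, 10, 21, 22, 34}, so |A + A| = 20. Thus K = 20/6 = 10/3. For comparison, the minimum possible |A + A| over all 6-element sets is 2·6 − 1 = 11 (so min K = 11/6), attained only by arithmetic progressions.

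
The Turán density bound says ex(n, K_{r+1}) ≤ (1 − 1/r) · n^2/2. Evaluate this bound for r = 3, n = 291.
Turán density bound = (2/3) · 291^2/2 = 28227

Turán's theorem: ex(n, K_{r+1}) is achieved by the complete r-partite Turán graph T(n, r) with parts as balanced as possible, and is at most (1 − 1/r) · n^2/2. For r = 3, n = 291: the density bound is (2/3) · 84681/2 = 28227. Since 3 ∣ 291, the Turán graph T(291, 3) has parts of equal size 97, and its edge count e(T(291, 3)) = 28227 attains the density bound exactly.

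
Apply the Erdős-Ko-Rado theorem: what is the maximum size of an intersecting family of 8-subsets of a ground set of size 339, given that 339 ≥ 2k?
max |F| = C(338, 7) = 93935323022736

Erdős-Ko-Rado (1961): when n ≥ 2k, max |F| = C(n−1, k−1). The bound is attained by the star {A : i ∈ A} for any fixed i ∈ [n]. Here C(339−1, 8−1) = C(338, 7) = 93935323022736.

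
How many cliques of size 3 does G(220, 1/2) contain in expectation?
E[# K_3] = C(220, 3) · (1/2)^C(3, 2) = 1750540 / 2^3 = 437635/2 = 218817.5

For each 3-subset S of vertices (there are C(220, 3) = 1750540 such S), let X_S = 1 if S induces a K_3 (all C(3, 2) = 3 edges present). Then P(X_S = 1) = (1/2)^3 = 1/8. By linearity of expectation, E[# K_3] = C(220, 3) · (1/2)^3 = 1750540 / 8 = 437635/2 = 218817.5.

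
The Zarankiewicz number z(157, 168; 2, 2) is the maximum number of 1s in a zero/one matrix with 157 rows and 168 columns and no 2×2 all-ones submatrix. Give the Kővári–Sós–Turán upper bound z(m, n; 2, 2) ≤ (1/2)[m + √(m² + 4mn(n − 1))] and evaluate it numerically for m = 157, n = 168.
z(157, 168; 2, 2) ≤ (1/2)[157 + √(157² + 4·157·168·167)] = (1/2)[157 + √17643817] = 2178.7272

Kővári–Sós–Turán: let r_1, ..., r_157 be the row sums and z = Σ r_i the total number of 1s. Each pair of columns can share at most one row with both entries 1 (else a 2×2 all-ones block appears), so Σ_i C(r_i, 2) ≤ C(168, 2) = 14028. By convexity Σ_i C(r_i, 2) ≥ 157·C(z/157, 2) = z(z − 157)/(2·157), giving z² − 157z − 157·168·167 ≤ 0 and hence z ≤ (1/2)[157 + √(24649 + 4·4404792)] = (1/2)[157 + √17643817] ≈ (1/2)(157 + 4200.4544) = 2178.7272.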